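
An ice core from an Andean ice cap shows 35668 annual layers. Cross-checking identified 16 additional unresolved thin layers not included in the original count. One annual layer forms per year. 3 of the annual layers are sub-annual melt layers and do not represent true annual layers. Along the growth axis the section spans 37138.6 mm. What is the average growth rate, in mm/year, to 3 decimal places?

1.041 mm/year

After corrections the count is 35668 − 3 + 16 = 35681 annual layers.
Extension rate ≈ 37138.6 / 35681 = 1.041 mm/year.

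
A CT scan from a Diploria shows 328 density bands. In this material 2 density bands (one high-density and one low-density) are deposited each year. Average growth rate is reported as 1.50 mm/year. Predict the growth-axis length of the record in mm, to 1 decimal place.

246.0 mm

With 2 density bands per year, 328 / 2 = 164 years.
164 years at 1.50 mm/year gives 1.50 × 164 = 246.0 mm.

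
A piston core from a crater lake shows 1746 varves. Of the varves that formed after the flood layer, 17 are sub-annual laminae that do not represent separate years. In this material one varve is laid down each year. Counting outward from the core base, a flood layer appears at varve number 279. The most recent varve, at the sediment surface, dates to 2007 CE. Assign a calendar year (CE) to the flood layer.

557 CE

The flood layer sits at varve 279 from the core base, so 1746 − 279 = 1467 varves formed after it.
1467 − 17 false = 1450 true varves after the flood layer.
2007 − 1450 = 557 CE.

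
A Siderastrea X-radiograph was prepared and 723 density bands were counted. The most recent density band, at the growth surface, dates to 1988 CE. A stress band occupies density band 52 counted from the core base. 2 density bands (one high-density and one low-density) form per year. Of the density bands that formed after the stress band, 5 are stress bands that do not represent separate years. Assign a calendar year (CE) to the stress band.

The stress band sits at density band 52 from the core base, so 723 − 52 = 671 density bands formed after it.
Removing the 5 false density bands leaves 671 − 5 = 666 true density bands beyond the stress band.
Dividing by 2 density bands per year: 666 / 2 = 333 years.
1988 − 333 = 1655 CE.

1655 CE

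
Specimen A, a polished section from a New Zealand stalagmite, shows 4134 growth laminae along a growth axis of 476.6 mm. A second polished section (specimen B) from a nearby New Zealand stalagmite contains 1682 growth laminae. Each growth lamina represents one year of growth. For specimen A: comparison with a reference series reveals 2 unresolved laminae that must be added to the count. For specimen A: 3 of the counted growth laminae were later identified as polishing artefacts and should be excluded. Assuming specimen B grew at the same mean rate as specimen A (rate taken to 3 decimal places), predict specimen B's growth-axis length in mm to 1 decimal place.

193.4 mm

Specimen A: adjusted count: 4134 − 3 + 2 = 4133 growth laminae.
A: Mean rate = 476.6 mm / 4133 years ≈ 0.115 mm/yr.
B's length ≈ 0.115 × 1682 = 193.4 mm.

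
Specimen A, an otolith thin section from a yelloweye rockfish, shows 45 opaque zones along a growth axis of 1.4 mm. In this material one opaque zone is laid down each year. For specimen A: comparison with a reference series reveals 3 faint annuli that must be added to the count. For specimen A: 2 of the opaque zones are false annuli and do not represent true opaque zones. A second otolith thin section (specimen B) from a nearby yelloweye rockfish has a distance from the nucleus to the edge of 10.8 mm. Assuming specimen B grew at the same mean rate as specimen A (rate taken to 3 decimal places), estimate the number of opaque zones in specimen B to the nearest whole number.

Specimen A: after corrections the count is 45 − 2 + 3 = 46 opaque zones.
A: 1.4 mm over 46 years gives 1.4 / 46 ≈ 0.030 mm/yr.
B spans 10.8 / 0.030 = 360.00 years ≈ 360 opaque zones.

360 opaque zones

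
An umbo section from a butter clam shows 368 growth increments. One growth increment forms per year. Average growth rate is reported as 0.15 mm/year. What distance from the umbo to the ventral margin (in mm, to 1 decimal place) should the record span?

55.2 mm

368 years of growth are recorded.
Predicted length = 0.15 mm/year × 368 years = 55.2 mm.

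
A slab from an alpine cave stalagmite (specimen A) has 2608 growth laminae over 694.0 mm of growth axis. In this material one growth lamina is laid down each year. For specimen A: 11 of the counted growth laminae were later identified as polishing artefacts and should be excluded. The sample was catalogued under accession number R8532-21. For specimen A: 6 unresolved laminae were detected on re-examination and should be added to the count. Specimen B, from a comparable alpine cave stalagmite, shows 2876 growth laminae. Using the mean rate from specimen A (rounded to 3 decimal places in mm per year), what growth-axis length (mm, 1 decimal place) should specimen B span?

767.9 mm

Specimen A: correcting the raw count gives 2608 − 11 + 6 = 2603 true growth laminae.
A: Mean rate = 694.0 mm / 2603 years ≈ 0.267 mm/year.
For B, 0.267 mm/year × 2876 years = 767.9 mm.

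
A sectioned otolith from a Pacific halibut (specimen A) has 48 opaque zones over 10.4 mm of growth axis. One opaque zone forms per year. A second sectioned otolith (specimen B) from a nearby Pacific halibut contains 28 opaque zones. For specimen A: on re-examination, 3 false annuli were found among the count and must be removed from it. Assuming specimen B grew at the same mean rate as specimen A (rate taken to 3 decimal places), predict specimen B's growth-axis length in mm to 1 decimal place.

Specimen A: after corrections the count is 48 − 3 = 45 opaque zones.
A: Extension rate ≈ 10.4 / 45 = 0.231 mm/year.
B's length ≈ 0.231 × 28 = 6.5 mm.

6.5 mm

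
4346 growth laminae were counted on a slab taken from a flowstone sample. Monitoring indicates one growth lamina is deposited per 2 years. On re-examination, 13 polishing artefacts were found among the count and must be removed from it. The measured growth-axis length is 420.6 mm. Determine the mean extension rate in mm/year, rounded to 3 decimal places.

0.049 mm/year

After corrections the count is 4346 − 13 = 4333 growth laminae.
4333 growth laminae at 2 years each span 4333 × 2 = 8666 years.
Mean rate = 420.6 mm / 8666 years ≈ 0.049 mm/year.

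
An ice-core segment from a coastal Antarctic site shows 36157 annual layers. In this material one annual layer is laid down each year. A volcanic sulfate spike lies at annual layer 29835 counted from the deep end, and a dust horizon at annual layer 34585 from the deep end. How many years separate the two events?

34585 − 29835 = 4750 annual layers lie between the two events.
At one annual layer per year, 4750 years elapsed between them.

4750 years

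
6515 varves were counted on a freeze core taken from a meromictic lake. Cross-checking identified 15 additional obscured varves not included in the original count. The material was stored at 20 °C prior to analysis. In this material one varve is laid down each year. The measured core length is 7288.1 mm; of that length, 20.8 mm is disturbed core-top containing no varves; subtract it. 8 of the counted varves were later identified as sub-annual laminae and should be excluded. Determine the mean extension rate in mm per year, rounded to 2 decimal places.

Adjusted count: 6515 − 8 + 15 = 6522 varves.
Removing the 20.8 mm offcut leaves 7288.1 − 20.8 = 7267.3 mm.
Extension rate ≈ 7267.3 / 6522 = 1.11 mm per year.

1.11 mm per year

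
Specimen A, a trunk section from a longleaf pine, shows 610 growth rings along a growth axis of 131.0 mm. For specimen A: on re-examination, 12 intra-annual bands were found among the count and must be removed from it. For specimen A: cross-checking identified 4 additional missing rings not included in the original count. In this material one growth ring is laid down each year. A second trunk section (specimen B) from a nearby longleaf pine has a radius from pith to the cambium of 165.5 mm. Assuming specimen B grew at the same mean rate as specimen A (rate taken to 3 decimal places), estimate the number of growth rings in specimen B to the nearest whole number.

Specimen A: true growth ring count = 610 − 12 + 4 = 602.
A: 131.0 mm over 602 years gives 131.0 / 602 ≈ 0.218 mm/year.
For B, 165.5 / 0.218 = 759.17 years ≈ 759 growth rings.

759 growth rings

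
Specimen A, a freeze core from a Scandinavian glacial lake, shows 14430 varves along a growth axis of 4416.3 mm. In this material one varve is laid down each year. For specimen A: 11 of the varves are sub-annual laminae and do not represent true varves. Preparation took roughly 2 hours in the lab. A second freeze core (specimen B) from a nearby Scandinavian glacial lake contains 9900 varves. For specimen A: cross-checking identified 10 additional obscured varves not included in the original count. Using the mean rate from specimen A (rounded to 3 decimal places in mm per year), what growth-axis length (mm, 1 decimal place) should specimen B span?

Specimen A: after corrections the count is 14430 − 11 + 10 = 14429 varves.
A: 4416.3 mm over 14429 years gives 4416.3 / 14429 ≈ 0.306 mm/yr.
Length of B = 0.306 × 9900 = 3029.4 mm.

3029.4 mm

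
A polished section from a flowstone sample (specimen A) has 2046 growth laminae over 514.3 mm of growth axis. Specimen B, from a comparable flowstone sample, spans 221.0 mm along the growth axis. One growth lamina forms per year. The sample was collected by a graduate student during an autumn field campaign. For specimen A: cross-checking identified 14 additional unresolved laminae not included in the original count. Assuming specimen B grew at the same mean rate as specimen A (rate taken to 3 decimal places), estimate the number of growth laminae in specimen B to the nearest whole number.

Specimen A: true growth lamina count = 2046 + 14 = 2060.
A: 514.3 mm over 2060 years gives 514.3 / 2060 ≈ 0.250 mm/yr.
B spans 221.0 / 0.250 = 884.00 years ≈ 884 growth laminae.

884 growth laminae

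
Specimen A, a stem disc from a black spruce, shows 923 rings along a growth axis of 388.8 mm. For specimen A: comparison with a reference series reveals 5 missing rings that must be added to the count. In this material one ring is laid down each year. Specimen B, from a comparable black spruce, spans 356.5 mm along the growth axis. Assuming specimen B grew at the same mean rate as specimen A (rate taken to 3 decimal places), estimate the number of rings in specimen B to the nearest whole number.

Specimen A: correcting the raw count gives 923 + 5 = 928 true rings.
A: 388.8 mm over 928 years gives 388.8 / 928 ≈ 0.419 mm/yr.
B spans 356.5 / 0.419 = 850.84 years ≈ 851 rings.

851 rings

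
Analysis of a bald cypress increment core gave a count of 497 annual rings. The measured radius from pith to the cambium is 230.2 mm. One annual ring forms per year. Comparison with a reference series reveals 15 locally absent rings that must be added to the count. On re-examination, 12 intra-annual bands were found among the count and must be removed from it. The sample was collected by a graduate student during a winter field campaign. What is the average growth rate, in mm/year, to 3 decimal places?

After corrections the count is 497 − 12 + 15 = 500 annual rings.
230.2 mm over 500 years gives 230.2 / 500 ≈ 0.460 mm/year.

0.460 mm/year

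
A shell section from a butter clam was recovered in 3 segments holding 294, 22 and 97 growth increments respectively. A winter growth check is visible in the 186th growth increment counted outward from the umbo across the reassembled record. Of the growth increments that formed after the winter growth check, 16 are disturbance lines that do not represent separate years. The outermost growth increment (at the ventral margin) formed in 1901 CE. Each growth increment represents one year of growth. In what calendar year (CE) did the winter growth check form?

1690 CE

Total growth increments = 294 + 22 + 97 = 413.
Between growth increment 186 and the ventral margin there are 413 − 186 = 227 growth increments.
Excluding 16 false growth increments: 227 − 16 = 211.
The growth increment at the ventral margin is 1901 CE, so the winter growth check dates to 1901 − 211 = 1690 CE.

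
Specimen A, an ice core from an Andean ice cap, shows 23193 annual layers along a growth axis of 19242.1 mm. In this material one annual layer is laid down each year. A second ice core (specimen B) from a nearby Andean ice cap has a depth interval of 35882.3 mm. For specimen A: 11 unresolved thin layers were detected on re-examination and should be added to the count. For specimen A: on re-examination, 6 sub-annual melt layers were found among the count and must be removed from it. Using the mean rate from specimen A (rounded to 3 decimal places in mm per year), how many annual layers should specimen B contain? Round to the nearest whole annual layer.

43284 annual layers

Specimen A: correcting the raw count gives 23193 − 6 + 11 = 23198 true annual layers.
A: Mean rate = 19242.1 mm / 23198 years ≈ 0.829 mm/yr.
B spans 35882.3 / 0.829 = 43283.84 years ≈ 43284 annual layers.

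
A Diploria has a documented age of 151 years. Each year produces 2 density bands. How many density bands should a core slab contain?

With 2 density bands per year, 151 years would produce 151 × 2 = 302 density bands.
So 302 density bands should be present.

302 density bands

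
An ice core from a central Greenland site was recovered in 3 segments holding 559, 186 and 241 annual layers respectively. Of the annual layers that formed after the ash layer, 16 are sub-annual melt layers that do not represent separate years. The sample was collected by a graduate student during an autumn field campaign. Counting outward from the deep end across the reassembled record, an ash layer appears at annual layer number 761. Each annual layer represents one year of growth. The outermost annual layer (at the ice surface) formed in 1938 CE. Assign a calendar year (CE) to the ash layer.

1729 CE

Total annual layers = 559 + 186 + 241 = 986.
Between annual layer 761 and the ice surface there are 986 − 761 = 225 annual layers.
Excluding 16 false annual layers: 225 − 16 = 209.
The annual layer at the ice surface is 1938 CE, so the ash layer dates to 1938 − 209 = 1729 CE.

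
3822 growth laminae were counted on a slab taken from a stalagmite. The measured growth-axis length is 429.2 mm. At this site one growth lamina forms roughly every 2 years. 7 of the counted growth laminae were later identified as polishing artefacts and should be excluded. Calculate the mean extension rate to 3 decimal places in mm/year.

0.056 mm/year

Adjusted count: 3822 − 7 = 3815 growth laminae.
3815 growth laminae at 2 years each span 3815 × 2 = 7630 years.
Extension rate ≈ 429.2 / 7630 = 0.056 mm/year.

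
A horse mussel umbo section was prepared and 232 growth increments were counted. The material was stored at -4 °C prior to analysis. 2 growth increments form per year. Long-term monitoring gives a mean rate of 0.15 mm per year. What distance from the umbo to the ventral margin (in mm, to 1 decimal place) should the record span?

Dividing by 2 growth increments per year: 232 / 2 = 116 years.
116 years at 0.15 mm/year gives 0.15 × 116 = 17.4 mm.

17.4 mm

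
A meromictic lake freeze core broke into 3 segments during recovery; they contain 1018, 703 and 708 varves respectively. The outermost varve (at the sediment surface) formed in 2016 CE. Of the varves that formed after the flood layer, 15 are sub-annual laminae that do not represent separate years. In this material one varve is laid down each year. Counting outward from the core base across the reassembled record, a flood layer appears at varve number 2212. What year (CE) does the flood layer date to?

1814 CE

Total varves = 1018 + 703 + 708 = 2429.
The flood layer sits at varve 2212 from the core base, so 2429 − 2212 = 217 varves formed after it.
Excluding 15 false varves: 217 − 15 = 202.
2016 − 202 = 1814 CE.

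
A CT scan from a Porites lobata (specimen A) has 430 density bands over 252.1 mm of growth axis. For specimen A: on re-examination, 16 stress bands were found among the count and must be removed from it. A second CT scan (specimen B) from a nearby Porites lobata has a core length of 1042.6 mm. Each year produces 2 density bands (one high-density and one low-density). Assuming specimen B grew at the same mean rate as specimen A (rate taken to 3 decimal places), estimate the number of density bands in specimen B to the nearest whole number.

Specimen A: adjusted count: 430 − 16 = 414 density bands.
Specimen A: with 2 density bands per year, 414 / 2 = 207 years.
A: Mean rate = 252.1 mm / 207 years ≈ 1.218 mm/yr.
Specimen B: 1042.6 mm / 1.218 mm per year = 855.99 years; at 2 density bands per year that is 855.99 × 2 ≈ 1712 density bands.

1712 density bands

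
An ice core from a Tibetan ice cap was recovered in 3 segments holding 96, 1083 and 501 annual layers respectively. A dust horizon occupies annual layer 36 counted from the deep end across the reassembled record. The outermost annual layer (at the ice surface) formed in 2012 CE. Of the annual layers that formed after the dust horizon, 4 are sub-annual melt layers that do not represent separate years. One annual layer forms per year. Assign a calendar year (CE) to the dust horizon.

Total annual layers = 96 + 1083 + 501 = 1680.
1680 − 36 = 1644 annual layers lie beyond the dust horizon toward the ice surface.
Excluding 4 false annual layers: 1644 − 4 = 1640.
Counting back 1640 years from 2012 CE places the dust horizon in 2012 − 1640 = 372 CE.

372 CE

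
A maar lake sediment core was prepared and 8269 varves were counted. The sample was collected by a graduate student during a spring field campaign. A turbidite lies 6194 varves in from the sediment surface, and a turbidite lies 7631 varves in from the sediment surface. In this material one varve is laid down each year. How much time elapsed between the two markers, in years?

7631 − 6194 = 1437 varves lie between the two events.
At one varve per year, 1437 years elapsed between them.

1437 years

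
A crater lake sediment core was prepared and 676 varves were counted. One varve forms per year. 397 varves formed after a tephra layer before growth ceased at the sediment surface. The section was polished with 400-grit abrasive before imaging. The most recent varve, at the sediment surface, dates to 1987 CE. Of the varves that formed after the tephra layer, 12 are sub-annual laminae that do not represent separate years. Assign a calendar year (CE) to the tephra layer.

There are 397 varves younger than the tephra layer.
397 − 12 false = 385 true varves after the tephra layer.
Counting back 385 years from 1987 CE places the tephra layer in 1987 − 385 = 1602 CE.

1602 CE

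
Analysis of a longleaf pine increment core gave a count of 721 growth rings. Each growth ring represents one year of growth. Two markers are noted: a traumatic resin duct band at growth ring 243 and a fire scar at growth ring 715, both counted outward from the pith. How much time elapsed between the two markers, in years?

715 − 243 = 472 growth rings lie between the two events.
That is 472 years at one growth ring per year.

472 years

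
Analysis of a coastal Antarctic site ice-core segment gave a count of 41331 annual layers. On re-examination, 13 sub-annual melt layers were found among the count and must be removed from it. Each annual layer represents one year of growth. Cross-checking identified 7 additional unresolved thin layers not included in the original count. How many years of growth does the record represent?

41325 yr

True annual layer count = 41331 − 13 + 7 = 41325.
With a one-to-one annual layer periodicity this is 41325 years.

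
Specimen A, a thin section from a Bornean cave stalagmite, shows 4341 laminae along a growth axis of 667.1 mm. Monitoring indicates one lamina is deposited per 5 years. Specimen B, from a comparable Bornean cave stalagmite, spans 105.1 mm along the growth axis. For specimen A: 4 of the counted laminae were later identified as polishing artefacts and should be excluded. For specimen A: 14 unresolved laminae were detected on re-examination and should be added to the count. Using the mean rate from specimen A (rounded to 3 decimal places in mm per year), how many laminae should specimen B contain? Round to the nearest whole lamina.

678 laminae

Specimen A: correcting the raw count gives 4341 − 4 + 14 = 4351 true laminae.
Specimen A: at 5 years per lamina, 4351 × 5 = 21755 years.
A: Mean rate = 667.1 mm / 21755 years ≈ 0.031 mm/yr.
B spans 105.1 / 0.031 = 3390.32 years; at 5 years per lamina that is 3390.32 / 5 ≈ 678 laminae.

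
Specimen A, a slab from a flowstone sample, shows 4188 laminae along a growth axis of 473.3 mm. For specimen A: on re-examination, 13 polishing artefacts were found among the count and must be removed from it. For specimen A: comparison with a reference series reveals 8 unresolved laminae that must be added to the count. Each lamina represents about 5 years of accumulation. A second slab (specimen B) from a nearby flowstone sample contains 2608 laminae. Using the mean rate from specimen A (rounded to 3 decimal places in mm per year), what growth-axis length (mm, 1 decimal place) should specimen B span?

Specimen A: true lamina count = 4188 − 13 + 8 = 4183.
Specimen A: at 5 years per lamina, 4183 × 5 = 20915 years.
A: 473.3 mm over 20915 years gives 473.3 / 20915 ≈ 0.023 mm per year.
Specimen B: at 5 years per lamina, 2608 × 5 = 13040 years. B's length ≈ 0.023 × 13040 = 299.9 mm.

299.9 mm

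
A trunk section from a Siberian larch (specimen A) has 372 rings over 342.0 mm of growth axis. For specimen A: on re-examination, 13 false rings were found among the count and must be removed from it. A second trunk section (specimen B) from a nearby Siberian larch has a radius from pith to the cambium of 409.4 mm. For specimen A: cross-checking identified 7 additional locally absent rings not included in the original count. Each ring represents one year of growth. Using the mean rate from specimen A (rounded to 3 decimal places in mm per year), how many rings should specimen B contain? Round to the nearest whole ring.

Specimen A: correcting the raw count gives 372 − 13 + 7 = 366 true rings.
A: Mean rate = 342.0 mm / 366 years ≈ 0.934 mm/year.
Specimen B: 409.4 mm / 0.934 mm per year = 438.33 years ≈ 438 rings.

438 rings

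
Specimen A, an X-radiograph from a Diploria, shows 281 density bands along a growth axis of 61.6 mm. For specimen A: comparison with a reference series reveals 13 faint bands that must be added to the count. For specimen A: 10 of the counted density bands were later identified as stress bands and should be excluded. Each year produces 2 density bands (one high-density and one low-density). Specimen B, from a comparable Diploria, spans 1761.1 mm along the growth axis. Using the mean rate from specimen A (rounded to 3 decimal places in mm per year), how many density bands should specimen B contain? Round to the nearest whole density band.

8116 density bands

Specimen A: adjusted count: 281 − 10 + 13 = 284 density bands.
Specimen A: with 2 density bands per year, 284 / 2 = 142 years.
A: Extension rate ≈ 61.6 / 142 = 0.434 mm per year.
For B, 1761.1 / 0.434 = 4057.83 years; at 2 density bands per year that is 4057.83 × 2 ≈ 8116 density bands.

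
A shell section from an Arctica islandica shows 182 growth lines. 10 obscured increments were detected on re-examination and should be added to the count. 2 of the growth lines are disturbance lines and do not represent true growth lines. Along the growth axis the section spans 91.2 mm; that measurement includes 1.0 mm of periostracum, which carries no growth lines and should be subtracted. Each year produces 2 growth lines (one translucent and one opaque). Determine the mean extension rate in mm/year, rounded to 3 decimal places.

0.949 mm/year

After corrections the count is 182 − 2 + 10 = 190 growth lines.
With 2 growth lines per year, 190 / 2 = 95 years.
The growth record spans 91.2 − 1.0 = 90.2 mm.
Extension rate ≈ 90.2 / 95 = 0.949 mm/year.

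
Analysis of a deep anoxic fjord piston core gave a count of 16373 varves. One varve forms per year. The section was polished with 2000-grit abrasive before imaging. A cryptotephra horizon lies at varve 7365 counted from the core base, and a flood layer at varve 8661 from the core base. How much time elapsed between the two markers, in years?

1296 years

8661 − 7365 = 1296 varves lie between the two events.
One varve per year makes the interval 1296 years.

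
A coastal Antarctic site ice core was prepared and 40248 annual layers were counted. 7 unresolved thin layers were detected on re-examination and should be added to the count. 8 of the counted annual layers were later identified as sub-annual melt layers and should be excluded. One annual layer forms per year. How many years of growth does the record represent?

40247 yr

True annual layer count = 40248 − 8 + 7 = 40247.
One annual layer per year makes the duration 40247 years.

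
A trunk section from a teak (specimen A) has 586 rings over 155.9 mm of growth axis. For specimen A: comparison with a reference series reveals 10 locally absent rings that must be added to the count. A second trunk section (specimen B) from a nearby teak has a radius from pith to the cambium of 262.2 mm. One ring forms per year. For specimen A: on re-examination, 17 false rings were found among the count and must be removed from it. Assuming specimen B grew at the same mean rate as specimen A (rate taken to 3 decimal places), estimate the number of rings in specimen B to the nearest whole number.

Specimen A: correcting the raw count gives 586 − 17 + 10 = 579 true rings.
A: 155.9 mm over 579 years gives 155.9 / 579 ≈ 0.269 mm/yr.
For B, 262.2 / 0.269 = 974.72 years ≈ 975 rings.

975 rings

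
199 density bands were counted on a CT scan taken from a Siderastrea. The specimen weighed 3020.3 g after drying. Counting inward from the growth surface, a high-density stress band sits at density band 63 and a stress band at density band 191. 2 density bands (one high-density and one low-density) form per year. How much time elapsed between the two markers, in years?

64 years

Separation: 191 − 63 = 128 density bands.
With 2 density bands per year, 128 / 2 = 64 years.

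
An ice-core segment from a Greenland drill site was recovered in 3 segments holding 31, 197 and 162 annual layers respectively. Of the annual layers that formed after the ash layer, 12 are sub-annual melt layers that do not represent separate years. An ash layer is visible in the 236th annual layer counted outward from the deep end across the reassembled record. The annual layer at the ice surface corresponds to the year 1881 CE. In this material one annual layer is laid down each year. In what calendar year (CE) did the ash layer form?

1739 CE

Total annual layers = 31 + 197 + 162 = 390.
390 − 236 = 154 annual layers lie beyond the ash layer toward the ice surface.
154 − 12 false = 142 true annual layers after the ash layer.
Counting back 142 years from 1881 CE places the ash layer in 1881 − 142 = 1739 CE.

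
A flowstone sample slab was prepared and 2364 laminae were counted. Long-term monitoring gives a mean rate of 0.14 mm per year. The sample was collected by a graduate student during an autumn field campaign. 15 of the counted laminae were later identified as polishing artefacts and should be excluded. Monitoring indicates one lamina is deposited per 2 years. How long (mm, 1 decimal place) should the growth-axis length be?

Adjusted count: 2364 − 15 = 2349 laminae.
2349 laminae at 2 years each span 2349 × 2 = 4698 years.
Predicted length = 0.14 mm/year × 4698 years = 657.7 mm.

657.7 mm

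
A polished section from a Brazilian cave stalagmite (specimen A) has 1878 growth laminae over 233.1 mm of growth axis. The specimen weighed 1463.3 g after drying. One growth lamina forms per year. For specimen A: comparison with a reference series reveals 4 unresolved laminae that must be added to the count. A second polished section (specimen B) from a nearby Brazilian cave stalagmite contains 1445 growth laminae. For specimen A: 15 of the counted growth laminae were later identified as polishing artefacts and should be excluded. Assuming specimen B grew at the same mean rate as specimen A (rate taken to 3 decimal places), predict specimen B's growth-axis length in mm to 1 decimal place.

Specimen A: true growth lamina count = 1878 − 15 + 4 = 1867.
A: Mean rate = 233.1 mm / 1867 years ≈ 0.125 mm per year.
B's length ≈ 0.125 × 1445 = 180.6 mm.

180.6 mm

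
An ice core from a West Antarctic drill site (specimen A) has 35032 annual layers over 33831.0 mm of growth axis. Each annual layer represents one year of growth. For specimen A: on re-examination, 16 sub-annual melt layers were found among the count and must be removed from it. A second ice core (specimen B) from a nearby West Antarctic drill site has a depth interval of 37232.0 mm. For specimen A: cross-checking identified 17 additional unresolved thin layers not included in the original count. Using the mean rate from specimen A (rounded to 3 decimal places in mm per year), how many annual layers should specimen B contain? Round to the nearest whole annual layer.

38542 annual layers

Specimen A: after corrections the count is 35032 − 16 + 17 = 35033 annual layers.
A: Mean rate = 33831.0 mm / 35033 years ≈ 0.966 mm/year.
Specimen B: 37232.0 mm / 0.966 mm per year = 38542.44 years ≈ 38542 annual layers.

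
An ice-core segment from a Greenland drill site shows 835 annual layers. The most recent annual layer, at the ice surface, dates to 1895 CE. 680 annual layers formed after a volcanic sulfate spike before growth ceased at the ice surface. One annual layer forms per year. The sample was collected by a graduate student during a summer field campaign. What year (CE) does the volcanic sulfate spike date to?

680 annual layers post-date the volcanic sulfate spike.
1895 − 680 = 1215 CE.

1215 CE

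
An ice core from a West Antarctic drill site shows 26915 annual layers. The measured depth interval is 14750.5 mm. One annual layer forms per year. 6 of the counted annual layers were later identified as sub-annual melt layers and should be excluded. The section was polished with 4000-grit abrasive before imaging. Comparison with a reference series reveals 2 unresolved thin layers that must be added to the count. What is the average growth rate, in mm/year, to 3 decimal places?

0.548 mm/year

Adjusted count: 26915 − 6 + 2 = 26911 annual layers.
Extension rate ≈ 14750.5 / 26911 = 0.548 mm/year.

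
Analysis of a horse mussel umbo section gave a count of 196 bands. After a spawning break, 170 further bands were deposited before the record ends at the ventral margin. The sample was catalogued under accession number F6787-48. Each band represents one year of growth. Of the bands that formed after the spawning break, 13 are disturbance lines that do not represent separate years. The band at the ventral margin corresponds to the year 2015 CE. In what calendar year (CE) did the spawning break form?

1858 CE

170 bands formed after the spawning break.
170 − 13 false = 157 true bands after the spawning break.
The band at the ventral margin is 2015 CE, so the spawning break dates to 2015 − 157 = 1858 CE.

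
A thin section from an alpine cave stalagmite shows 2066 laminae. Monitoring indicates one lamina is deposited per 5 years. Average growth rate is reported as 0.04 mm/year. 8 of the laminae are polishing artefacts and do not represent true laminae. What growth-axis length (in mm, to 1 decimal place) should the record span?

411.6 mm

Adjusted count: 2066 − 8 = 2058 laminae.
At 5 years per lamina, 2058 × 5 = 10290 years.
10290 years at 0.04 mm/year gives 0.04 × 10290 = 411.6 mm.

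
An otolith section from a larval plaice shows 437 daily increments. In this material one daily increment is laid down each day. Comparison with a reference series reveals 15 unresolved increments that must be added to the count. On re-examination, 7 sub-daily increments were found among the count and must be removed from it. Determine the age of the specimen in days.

True daily increment count = 437 − 7 + 15 = 445.
At one daily increment per day, that is 445 days.

445 days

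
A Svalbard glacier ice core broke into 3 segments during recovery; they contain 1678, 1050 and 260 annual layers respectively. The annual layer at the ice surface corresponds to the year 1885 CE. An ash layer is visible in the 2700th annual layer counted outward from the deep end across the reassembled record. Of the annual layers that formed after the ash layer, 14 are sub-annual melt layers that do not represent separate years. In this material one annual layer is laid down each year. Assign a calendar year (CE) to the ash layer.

1611 CE

Total annual layers = 1678 + 1050 + 260 = 2988.
The ash layer sits at annual layer 2700 from the deep end, so 2988 − 2700 = 288 annual layers formed after it.
Excluding 14 false annual layers: 288 − 14 = 274.
The annual layer at the ice surface is 1885 CE, so the ash layer dates to 1885 − 274 = 1611 CE.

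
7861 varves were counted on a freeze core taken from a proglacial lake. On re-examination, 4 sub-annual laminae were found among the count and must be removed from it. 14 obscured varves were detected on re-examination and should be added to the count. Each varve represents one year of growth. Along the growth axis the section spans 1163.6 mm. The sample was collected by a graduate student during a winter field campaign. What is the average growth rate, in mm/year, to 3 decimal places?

True varve count = 7861 − 4 + 14 = 7871.
1163.6 mm over 7871 years gives 1163.6 / 7871 ≈ 0.148 mm/year.

0.148 mm/year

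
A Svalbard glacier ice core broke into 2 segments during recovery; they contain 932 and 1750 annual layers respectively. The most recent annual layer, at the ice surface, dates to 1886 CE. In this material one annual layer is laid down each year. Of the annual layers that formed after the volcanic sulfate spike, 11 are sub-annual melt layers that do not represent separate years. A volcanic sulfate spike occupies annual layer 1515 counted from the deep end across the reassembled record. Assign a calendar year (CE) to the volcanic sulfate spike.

Total annual layers = 932 + 1750 = 2682.
Between annual layer 1515 and the ice surface there are 2682 − 1515 = 1167 annual layers.
Excluding 11 false annual layers: 1167 − 11 = 1156.
Counting back 1156 years from 1886 CE places the volcanic sulfate spike in 1886 − 1156 = 730 CE.

730 CE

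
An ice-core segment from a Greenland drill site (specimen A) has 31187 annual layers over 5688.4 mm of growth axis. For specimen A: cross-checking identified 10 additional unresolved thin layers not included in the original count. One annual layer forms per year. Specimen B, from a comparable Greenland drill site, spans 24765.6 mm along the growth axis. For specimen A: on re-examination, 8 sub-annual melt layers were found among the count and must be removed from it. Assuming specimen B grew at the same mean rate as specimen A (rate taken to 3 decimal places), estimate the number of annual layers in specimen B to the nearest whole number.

136075 annual layers

Specimen A: after corrections the count is 31187 − 8 + 10 = 31189 annual layers.
A: Mean rate = 5688.4 mm / 31189 years ≈ 0.182 mm/yr.
B spans 24765.6 / 0.182 = 136074.73 years ≈ 136075 annual layers.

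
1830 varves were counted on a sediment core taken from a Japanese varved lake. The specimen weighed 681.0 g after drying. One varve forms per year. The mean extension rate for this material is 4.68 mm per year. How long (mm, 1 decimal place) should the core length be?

8564.4 mm

The record spans 1830 years at 4.68 mm per year.
1830 years at 4.68 mm/year gives 4.68 × 1830 = 8564.4 mm.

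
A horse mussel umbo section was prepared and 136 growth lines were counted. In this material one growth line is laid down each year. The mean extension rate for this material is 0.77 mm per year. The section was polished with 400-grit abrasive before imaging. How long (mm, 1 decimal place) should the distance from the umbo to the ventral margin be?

104.7 mm

The record spans 136 years at 0.77 mm per year.
Length ≈ 0.77 × 136 = 104.7 mm.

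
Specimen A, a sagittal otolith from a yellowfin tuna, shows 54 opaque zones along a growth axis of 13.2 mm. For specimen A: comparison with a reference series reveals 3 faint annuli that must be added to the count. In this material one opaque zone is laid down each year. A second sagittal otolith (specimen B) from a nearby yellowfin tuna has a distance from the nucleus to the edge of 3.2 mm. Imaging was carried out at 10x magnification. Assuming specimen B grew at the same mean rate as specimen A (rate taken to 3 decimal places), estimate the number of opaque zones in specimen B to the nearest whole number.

14 opaque zones

Specimen A: adjusted count: 54 + 3 = 57 opaque zones.
A: Extension rate ≈ 13.2 / 57 = 0.232 mm per year.
For B, 3.2 / 0.232 = 13.79 years ≈ 14 opaque zones.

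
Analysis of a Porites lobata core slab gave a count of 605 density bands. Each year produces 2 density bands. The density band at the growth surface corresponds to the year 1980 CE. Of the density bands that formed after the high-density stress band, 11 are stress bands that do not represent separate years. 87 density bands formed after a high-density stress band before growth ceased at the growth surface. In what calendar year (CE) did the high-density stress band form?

1942 CE

87 density bands formed after the high-density stress band.
87 − 11 false = 76 true density bands after the high-density stress band.
With 2 density bands per year, 76 / 2 = 38 years.
1980 − 38 = 1942 CE.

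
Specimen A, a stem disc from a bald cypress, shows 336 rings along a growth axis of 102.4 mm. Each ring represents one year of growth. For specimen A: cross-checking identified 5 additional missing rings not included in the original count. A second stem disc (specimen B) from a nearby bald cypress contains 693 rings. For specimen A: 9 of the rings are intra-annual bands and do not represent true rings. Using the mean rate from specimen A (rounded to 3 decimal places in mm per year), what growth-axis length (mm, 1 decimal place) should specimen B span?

Specimen A: true ring count = 336 − 9 + 5 = 332.
A: Mean rate = 102.4 mm / 332 years ≈ 0.308 mm per year.
Length of B = 0.308 × 693 = 213.4 mm.

213.4 mm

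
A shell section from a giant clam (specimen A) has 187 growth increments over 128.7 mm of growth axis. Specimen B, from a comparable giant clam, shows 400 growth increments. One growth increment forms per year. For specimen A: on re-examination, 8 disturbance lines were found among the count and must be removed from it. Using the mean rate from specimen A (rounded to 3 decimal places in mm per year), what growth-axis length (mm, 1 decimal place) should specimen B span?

287.6 mm

Specimen A: adjusted count: 187 − 8 = 179 growth increments.
A: 128.7 mm over 179 years gives 128.7 / 179 ≈ 0.719 mm/year.
For B, 0.719 mm/year × 400 years = 287.6 mm.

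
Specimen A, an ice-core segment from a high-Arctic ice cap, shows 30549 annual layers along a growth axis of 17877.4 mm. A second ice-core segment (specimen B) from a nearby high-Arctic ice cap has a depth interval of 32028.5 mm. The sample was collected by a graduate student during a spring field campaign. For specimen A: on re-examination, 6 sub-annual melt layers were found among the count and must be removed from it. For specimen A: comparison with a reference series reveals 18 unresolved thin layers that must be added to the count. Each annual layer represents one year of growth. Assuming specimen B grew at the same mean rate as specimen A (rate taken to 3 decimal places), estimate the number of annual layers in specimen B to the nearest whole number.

54750 annual layers

Specimen A: after corrections the count is 30549 − 6 + 18 = 30561 annual layers.
A: 17877.4 mm over 30561 years gives 17877.4 / 30561 ≈ 0.585 mm/year.
Specimen B: 32028.5 mm / 0.585 mm per year = 54749.57 years ≈ 54750 annual layers.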